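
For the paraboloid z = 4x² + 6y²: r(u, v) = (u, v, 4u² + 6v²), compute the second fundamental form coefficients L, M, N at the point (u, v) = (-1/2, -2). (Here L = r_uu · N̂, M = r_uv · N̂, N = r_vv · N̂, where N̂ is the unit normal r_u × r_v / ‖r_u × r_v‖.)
L = 8*sqrt(593)/593;  M = 0;  N = 12*sqrt(593)/593

Compute the unit normal N̂(u, v) = (-8*u/sqrt(64*u^2 + 144*v^2 + 1), -12*v/sqrt(64*u^2 + 144*v^2 + 1), 1/sqrt(64*u^2 + 144*v^2 + 1)), and the second partials r_uu, r_uv, r_vv. Take dot products:
  L(u, v) = r_uu · N̂ = 8/sqrt(64*u^2 + 144*v^2 + 1),
  M(u, v) = r_uv · N̂ = 0,
  N(u, v) = r_vv · N̂ = 12/sqrt(64*u^2 + 144*v^2 + 1).
Evaluating at (u, v) = (-1/2, -2):
  L = 8*sqrt(593)/593, M = 0, N = 12*sqrt(593)/593.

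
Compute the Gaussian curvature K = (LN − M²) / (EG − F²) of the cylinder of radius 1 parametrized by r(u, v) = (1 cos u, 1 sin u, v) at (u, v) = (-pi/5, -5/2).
K = 0

Coefficients of the first fundamental form: E = 1, F = 0, G = 1.
Coefficients of the second fundamental form: L = -1, M = 0, N = 0.
Assemble K = (LN − M²)/(EG − F²) = 0. At (u, v) = (-pi/5, -5/2): K = 0.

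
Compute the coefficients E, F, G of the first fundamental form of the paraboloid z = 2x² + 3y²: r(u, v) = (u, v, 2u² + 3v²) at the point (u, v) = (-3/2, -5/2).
E = 37;  F = 90;  G = 226

Partials: r_u = (1, 0, 4*u), r_v = (0, 1, 6*v). As functions of (u, v):
  E = r_u · r_u = 16*u^2 + 1,
  F = r_u · r_v = 24*u*v,
  G = r_v · r_v = 36*v^2 + 1.
Evaluating at (u, v) = (-3/2, -5/2): E = 37, F = 90, G = 226.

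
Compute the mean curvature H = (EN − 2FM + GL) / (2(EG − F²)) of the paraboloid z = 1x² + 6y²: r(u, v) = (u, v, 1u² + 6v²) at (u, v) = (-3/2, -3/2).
H = 385*sqrt(334)/111556

With E = 4*u^2 + 1, F = 24*u*v, G = 144*v^2 + 1, L = 2/sqrt(4*u^2 + 144*v^2 + 1), M = 0, N = 12/sqrt(4*u^2 + 144*v^2 + 1), assemble
  H = (EN − 2FM + GL) / (2(EG − F²)) = (24*u^2 + 144*v^2 + 7)/(4*u^2 + 144*v^2 + 1)^(3/2).
At (u, v) = (-3/2, -3/2): H = 385*sqrt(334)/111556.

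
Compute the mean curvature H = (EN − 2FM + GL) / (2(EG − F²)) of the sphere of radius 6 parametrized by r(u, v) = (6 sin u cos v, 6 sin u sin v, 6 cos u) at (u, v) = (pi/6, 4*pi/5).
H = -1/6

With E = 36, F = 0, G = 36*sin(u)^2, L = -6*sin(u)/Abs(sin(u)), M = 0, N = -6*sin(u)^3/Abs(sin(u)), assemble
  H = (EN − 2FM + GL) / (2(EG − F²)) = -sin(u)/(6*Abs(sin(u))).
At (u, v) = (pi/6, 4*pi/5): H = -1/6.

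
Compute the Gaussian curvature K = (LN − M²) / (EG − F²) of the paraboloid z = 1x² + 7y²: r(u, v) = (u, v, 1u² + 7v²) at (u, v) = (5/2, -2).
K = 7/164025

Coefficients of the first fundamental form: E = 4*u^2 + 1, F = 28*u*v, G = 196*v^2 + 1.
Coefficients of the second fundamental form: L = 2/sqrt(4*u^2 + 196*v^2 + 1), M = 0, N = 14/sqrt(4*u^2 + 196*v^2 + 1).
Assemble K = (LN − M²)/(EG − F²) = 28/(16*u^4 + 1568*u^2*v^2 + 8*u^2 + 38416*v^4 + 392*v^2 + 1). At (u, v) = (5/2, -2): K = 7/164025.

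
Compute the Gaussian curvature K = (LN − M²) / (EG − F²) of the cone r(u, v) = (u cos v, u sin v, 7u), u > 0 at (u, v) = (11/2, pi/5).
K = 0

Coefficients of the first fundamental form: E = 50, F = 0, G = u^2.
Coefficients of the second fundamental form: L = 0, M = 0, N = 7*sqrt(2)*u^2/(10*Abs(u)).
Assemble K = (LN − M²)/(EG − F²) = 0. At (u, v) = (11/2, pi/5): K = 0.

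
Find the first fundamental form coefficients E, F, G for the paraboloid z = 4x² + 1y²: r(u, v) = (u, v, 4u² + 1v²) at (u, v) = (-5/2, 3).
E = 401;  F = -120;  G = 37

Partials: r_u = (1, 0, 8*u), r_v = (0, 1, 2*v). As functions of (u, v):
  E = r_u · r_u = 64*u^2 + 1,
  F = r_u · r_v = 16*u*v,
  G = r_v · r_v = 4*v^2 + 1.
Evaluating at (u, v) = (-5/2, 3): E = 401, F = -120, G = 37.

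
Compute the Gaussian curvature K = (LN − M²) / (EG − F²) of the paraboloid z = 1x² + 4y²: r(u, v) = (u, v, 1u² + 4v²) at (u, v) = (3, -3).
K = 16/375769

Coefficients of the first fundamental form: E = 4*u^2 + 1, F = 16*u*v, G = 64*v^2 + 1.
Coefficients of the second fundamental form: L = 2/sqrt(4*u^2 + 64*v^2 + 1), M = 0, N = 8/sqrt(4*u^2 + 64*v^2 + 1).
Assemble K = (LN − M²)/(EG − F²) = 16/(16*u^4 + 512*u^2*v^2 + 8*u^2 + 4096*v^4 + 128*v^2 + 1). At (u, v) = (3, -3): K = 16/375769.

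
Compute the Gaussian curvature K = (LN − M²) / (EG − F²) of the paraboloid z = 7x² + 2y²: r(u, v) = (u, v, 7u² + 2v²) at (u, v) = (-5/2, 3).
K = 14/469225

Coefficients of the first fundamental form: E = 196*u^2 + 1, F = 56*u*v, G = 16*v^2 + 1.
Coefficients of the second fundamental form: L = 14/sqrt(196*u^2 + 16*v^2 + 1), M = 0, N = 4/sqrt(196*u^2 + 16*v^2 + 1).
Assemble K = (LN − M²)/(EG − F²) = 56/(38416*u^4 + 6272*u^2*v^2 + 392*u^2 + 256*v^4 + 32*v^2 + 1). At (u, v) = (-5/2, 3): K = 14/469225.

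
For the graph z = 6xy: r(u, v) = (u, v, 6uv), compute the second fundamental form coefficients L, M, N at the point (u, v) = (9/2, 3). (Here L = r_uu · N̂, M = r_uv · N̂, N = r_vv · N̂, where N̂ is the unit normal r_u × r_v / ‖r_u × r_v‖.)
L = 0;  M = 3*sqrt(1054)/527;  N = 0

Compute the unit normal N̂(u, v) = (-6*v/sqrt(36*u^2 + 36*v^2 + 1), -6*u/sqrt(36*u^2 + 36*v^2 + 1), 1/sqrt(36*u^2 + 36*v^2 + 1)), and the second partials r_uu, r_uv, r_vv. Take dot products:
  L(u, v) = r_uu · N̂ = 0,
  M(u, v) = r_uv · N̂ = 6/sqrt(36*u^2 + 36*v^2 + 1),
  N(u, v) = r_vv · N̂ = 0.
Evaluating at (u, v) = (9/2, 3):
  L = 0, M = 3*sqrt(1054)/527, N = 0.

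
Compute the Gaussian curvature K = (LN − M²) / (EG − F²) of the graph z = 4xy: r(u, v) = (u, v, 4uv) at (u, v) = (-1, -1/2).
K = -16/441

Coefficients of the first fundamental form: E = 16*v^2 + 1, F = 16*u*v, G = 16*u^2 + 1.
Coefficients of the second fundamental form: L = 0, M = 4/sqrt(16*u^2 + 16*v^2 + 1), N = 0.
Assemble K = (LN − M²)/(EG − F²) = -16/(256*u^4 + 512*u^2*v^2 + 32*u^2 + 256*v^4 + 32*v^2 + 1). At (u, v) = (-1, -1/2): K = -16/441.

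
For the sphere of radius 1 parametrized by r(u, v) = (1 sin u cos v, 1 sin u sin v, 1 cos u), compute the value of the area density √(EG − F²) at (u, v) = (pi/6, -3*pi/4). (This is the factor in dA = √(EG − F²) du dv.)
√(EG − F²)|_{(pi/6, -3*pi/4)} = 1/2

E = 1, F = 0, G = sin(u)^2, so EG − F² = sin(u)^2. Taking the positive square root: √(EG − F²) = Abs(sin(u)). At (u, v) = (pi/6, -3*pi/4): 1/2.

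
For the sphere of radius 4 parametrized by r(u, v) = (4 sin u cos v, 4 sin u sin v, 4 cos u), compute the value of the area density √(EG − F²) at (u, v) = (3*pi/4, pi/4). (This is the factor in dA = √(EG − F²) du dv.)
√(EG − F²)|_{(3*pi/4, pi/4)} = 8*sqrt(2)

E = 16, F = 0, G = 16*sin(u)^2, so EG − F² = 256*sin(u)^2. Taking the positive square root: √(EG − F²) = 16*Abs(sin(u)). At (u, v) = (3*pi/4, pi/4): 8*sqrt(2).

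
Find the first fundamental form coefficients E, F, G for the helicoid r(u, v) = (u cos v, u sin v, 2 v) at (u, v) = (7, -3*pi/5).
E = 1;  F = 0;  G = 53

Partials: r_u = (cos(v), sin(v), 0), r_v = (-u*sin(v), u*cos(v), 2). As functions of (u, v):
  E = r_u · r_u = 1,
  F = r_u · r_v = 0,
  G = r_v · r_v = u^2 + 4.
Evaluating at (u, v) = (7, -3*pi/5): E = 1, F = 0, G = 53.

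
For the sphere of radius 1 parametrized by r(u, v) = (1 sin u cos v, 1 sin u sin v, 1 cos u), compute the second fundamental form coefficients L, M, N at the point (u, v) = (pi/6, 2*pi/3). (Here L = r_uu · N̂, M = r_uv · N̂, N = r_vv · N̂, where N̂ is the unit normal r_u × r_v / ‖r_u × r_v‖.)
L = -1;  M = 0;  N = -1/4

Compute the unit normal N̂(u, v) = (sin(u)^2*cos(v)/Abs(sin(u)), sin(u)^2*sin(v)/Abs(sin(u)), sin(2*u)/(2*Abs(sin(u)))), and the second partials r_uu, r_uv, r_vv. Take dot products:
  L(u, v) = r_uu · N̂ = -sin(u)/Abs(sin(u)),
  M(u, v) = r_uv · N̂ = 0,
  N(u, v) = r_vv · N̂ = -sin(u)^3/Abs(sin(u)).
Evaluating at (u, v) = (pi/6, 2*pi/3):
  L = -1, M = 0, N = -1/4.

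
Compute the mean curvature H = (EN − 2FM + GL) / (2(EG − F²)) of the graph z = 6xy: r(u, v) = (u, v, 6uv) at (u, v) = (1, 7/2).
H = -189*sqrt(478)/57121

With E = 36*v^2 + 1, F = 36*u*v, G = 36*u^2 + 1, L = 0, M = 6/sqrt(36*u^2 + 36*v^2 + 1), N = 0, assemble
  H = (EN − 2FM + GL) / (2(EG − F²)) = -216*u*v/(36*u^2 + 36*v^2 + 1)^(3/2).
At (u, v) = (1, 7/2): H = -189*sqrt(478)/57121.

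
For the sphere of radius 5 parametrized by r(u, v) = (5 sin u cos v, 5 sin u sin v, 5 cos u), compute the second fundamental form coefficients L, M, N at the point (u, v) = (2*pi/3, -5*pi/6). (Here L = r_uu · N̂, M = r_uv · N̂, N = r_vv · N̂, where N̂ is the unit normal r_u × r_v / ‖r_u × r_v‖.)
L = -5;  M = 0;  N = -15/4

Compute the unit normal N̂(u, v) = (sin(u)^2*cos(v)/Abs(sin(u)), sin(u)^2*sin(v)/Abs(sin(u)), sin(2*u)/(2*Abs(sin(u)))), and the second partials r_uu, r_uv, r_vv. Take dot products:
  L(u, v) = r_uu · N̂ = -5*sin(u)/Abs(sin(u)),
  M(u, v) = r_uv · N̂ = 0,
  N(u, v) = r_vv · N̂ = -5*sin(u)^3/Abs(sin(u)).
Evaluating at (u, v) = (2*pi/3, -5*pi/6):
  L = -5, M = 0, N = -15/4.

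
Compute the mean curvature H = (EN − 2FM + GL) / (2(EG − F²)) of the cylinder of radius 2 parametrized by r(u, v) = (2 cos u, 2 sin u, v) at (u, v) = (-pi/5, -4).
H = -1/4

With E = 4, F = 0, G = 1, L = -2, M = 0, N = 0, assemble
  H = (EN − 2FM + GL) / (2(EG − F²)) = -1/4.
At (u, v) = (-pi/5, -4): H = -1/4.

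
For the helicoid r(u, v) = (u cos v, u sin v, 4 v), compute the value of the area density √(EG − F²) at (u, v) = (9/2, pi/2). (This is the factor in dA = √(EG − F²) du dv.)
√(EG − F²)|_{(9/2, pi/2)} = sqrt(145)/2

E = 1, F = 0, G = u^2 + 16, so EG − F² = u^2 + 16. Taking the positive square root: √(EG − F²) = sqrt(u^2 + 16). At (u, v) = (9/2, pi/2): sqrt(145)/2.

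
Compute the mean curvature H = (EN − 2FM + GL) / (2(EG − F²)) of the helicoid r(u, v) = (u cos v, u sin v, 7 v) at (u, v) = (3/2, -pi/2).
H = 0

With E = 1, F = 0, G = u^2 + 49, L = 0, M = -7/sqrt(u^2 + 49), N = 0, assemble
  H = (EN − 2FM + GL) / (2(EG − F²)) = 0.
At (u, v) = (3/2, -pi/2): H = 0.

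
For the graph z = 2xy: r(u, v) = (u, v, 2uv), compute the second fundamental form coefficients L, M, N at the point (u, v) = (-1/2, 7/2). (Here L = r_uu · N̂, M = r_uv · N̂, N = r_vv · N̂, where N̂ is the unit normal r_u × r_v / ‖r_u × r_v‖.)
L = 0;  M = 2*sqrt(51)/51;  N = 0

Compute the unit normal N̂(u, v) = (-2*v/sqrt(4*u^2 + 4*v^2 + 1), -2*u/sqrt(4*u^2 + 4*v^2 + 1), 1/sqrt(4*u^2 + 4*v^2 + 1)), and the second partials r_uu, r_uv, r_vv. Take dot products:
  L(u, v) = r_uu · N̂ = 0,
  M(u, v) = r_uv · N̂ = 2/sqrt(4*u^2 + 4*v^2 + 1),
  N(u, v) = r_vv · N̂ = 0.
Evaluating at (u, v) = (-1/2, 7/2):
  L = 0, M = 2*sqrt(51)/51, N = 0.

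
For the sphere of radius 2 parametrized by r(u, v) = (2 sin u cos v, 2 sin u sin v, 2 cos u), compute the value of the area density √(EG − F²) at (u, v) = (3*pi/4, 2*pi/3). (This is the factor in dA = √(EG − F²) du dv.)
√(EG − F²)|_{(3*pi/4, 2*pi/3)} = 2*sqrt(2)

E = 4, F = 0, G = 4*sin(u)^2, so EG − F² = 16*sin(u)^2. Taking the positive square root: √(EG − F²) = 4*Abs(sin(u)). At (u, v) = (3*pi/4, 2*pi/3): 2*sqrt(2).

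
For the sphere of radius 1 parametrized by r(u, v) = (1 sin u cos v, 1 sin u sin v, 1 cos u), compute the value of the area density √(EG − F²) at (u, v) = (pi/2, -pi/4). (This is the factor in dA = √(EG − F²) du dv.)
√(EG − F²)|_{(pi/2, -pi/4)} = 1

E = 1, F = 0, G = sin(u)^2, so EG − F² = sin(u)^2. Taking the positive square root: √(EG − F²) = Abs(sin(u)). At (u, v) = (pi/2, -pi/4): 1.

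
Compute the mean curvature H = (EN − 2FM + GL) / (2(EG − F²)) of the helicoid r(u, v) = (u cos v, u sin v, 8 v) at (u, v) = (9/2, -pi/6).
H = 0

With E = 1, F = 0, G = u^2 + 64, L = 0, M = -8/sqrt(u^2 + 64), N = 0, assemble
  H = (EN − 2FM + GL) / (2(EG − F²)) = 0.
At (u, v) = (9/2, -pi/6): H = 0.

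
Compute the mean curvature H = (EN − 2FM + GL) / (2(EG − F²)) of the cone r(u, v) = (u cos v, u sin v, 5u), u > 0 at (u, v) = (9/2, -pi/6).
H = 5*sqrt(26)/234

With E = 26, F = 0, G = u^2, L = 0, M = 0, N = 5*sqrt(26)*u^2/(26*Abs(u)), assemble
  H = (EN − 2FM + GL) / (2(EG − F²)) = 5*sqrt(26)/(52*Abs(u)).
At (u, v) = (9/2, -pi/6): H = 5*sqrt(26)/234.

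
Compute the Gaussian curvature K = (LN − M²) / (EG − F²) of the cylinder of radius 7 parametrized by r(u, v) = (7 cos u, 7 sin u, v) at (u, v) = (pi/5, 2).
K = 0

Coefficients of the first fundamental form: E = 49, F = 0, G = 1.
Coefficients of the second fundamental form: L = -7, M = 0, N = 0.
Assemble K = (LN − M²)/(EG − F²) = 0. At (u, v) = (pi/5, 2): K = 0.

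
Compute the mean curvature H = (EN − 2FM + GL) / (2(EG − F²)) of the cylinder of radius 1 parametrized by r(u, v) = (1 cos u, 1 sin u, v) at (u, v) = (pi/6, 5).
H = -1/2

With E = 1, F = 0, G = 1, L = -1, M = 0, N = 0, assemble
  H = (EN − 2FM + GL) / (2(EG − F²)) = -1/2.
At (u, v) = (pi/6, 5): H = -1/2.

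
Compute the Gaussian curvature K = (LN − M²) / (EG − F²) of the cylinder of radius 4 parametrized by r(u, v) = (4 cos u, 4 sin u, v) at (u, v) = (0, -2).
K = 0

Coefficients of the first fundamental form: E = 16, F = 0, G = 1.
Coefficients of the second fundamental form: L = -4, M = 0, N = 0.
Assemble K = (LN − M²)/(EG − F²) = 0. At (u, v) = (0, -2): K = 0.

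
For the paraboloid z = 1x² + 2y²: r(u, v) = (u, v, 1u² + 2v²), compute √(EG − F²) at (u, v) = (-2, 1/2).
√(EG − F²)|_{(-2, 1/2)} = sqrt(21)

E = 4*u^2 + 1, F = 8*u*v, G = 16*v^2 + 1; EG − F² = 4*u^2 + 16*v^2 + 1; √(EG − F²) = sqrt(4*u^2 + 16*v^2 + 1). At the given point: sqrt(21).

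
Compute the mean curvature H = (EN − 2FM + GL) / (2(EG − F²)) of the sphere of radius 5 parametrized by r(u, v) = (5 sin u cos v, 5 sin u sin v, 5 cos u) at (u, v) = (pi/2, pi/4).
H = -1/5

With E = 25, F = 0, G = 25*sin(u)^2, L = -5*sin(u)/Abs(sin(u)), M = 0, N = -5*sin(u)^3/Abs(sin(u)), assemble
  H = (EN − 2FM + GL) / (2(EG − F²)) = -sin(u)/(5*Abs(sin(u))).
At (u, v) = (pi/2, pi/4): H = -1/5.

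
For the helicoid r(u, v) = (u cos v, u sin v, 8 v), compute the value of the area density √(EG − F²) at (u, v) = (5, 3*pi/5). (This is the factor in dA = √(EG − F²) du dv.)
√(EG − F²)|_{(5, 3*pi/5)} = sqrt(89)

E = 1, F = 0, G = u^2 + 64, so EG − F² = u^2 + 64. Taking the positive square root: √(EG − F²) = sqrt(u^2 + 64). At (u, v) = (5, 3*pi/5): sqrt(89).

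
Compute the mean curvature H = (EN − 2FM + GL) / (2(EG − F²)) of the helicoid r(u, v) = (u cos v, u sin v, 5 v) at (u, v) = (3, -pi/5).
H = 0

With E = 1, F = 0, G = u^2 + 25, L = 0, M = -5/sqrt(u^2 + 25), N = 0, assemble
  H = (EN − 2FM + GL) / (2(EG − F²)) = 0.
At (u, v) = (3, -pi/5): H = 0.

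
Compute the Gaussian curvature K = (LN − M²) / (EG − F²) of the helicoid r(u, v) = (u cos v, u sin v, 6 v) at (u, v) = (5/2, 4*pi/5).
K = -576/28561

Coefficients of the first fundamental form: E = 1, F = 0, G = u^2 + 36.
Coefficients of the second fundamental form: L = 0, M = -6/sqrt(u^2 + 36), N = 0.
Assemble K = (LN − M²)/(EG − F²) = -36/(u^2 + 36)^2. At (u, v) = (5/2, 4*pi/5): K = -576/28561.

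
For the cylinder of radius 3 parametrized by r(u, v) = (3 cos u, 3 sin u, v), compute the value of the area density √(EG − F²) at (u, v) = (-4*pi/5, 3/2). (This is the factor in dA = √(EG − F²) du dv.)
√(EG − F²)|_{(-4*pi/5, 3/2)} = 3

E = 9, F = 0, G = 1, so EG − F² = 9. Taking the positive square root: √(EG − F²) = 3. At (u, v) = (-4*pi/5, 3/2): 3.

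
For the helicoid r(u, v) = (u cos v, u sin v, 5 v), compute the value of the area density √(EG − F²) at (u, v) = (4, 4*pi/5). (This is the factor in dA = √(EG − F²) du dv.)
√(EG − F²)|_{(4, 4*pi/5)} = sqrt(41)

E = 1, F = 0, G = u^2 + 25, so EG − F² = u^2 + 25. Taking the positive square root: √(EG − F²) = sqrt(u^2 + 25). At (u, v) = (4, 4*pi/5): sqrt(41).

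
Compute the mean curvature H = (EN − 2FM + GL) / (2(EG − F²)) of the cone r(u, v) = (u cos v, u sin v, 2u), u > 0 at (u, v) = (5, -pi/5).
H = sqrt(5)/25

With E = 5, F = 0, G = u^2, L = 0, M = 0, N = 2*sqrt(5)*u^2/(5*Abs(u)), assemble
  H = (EN − 2FM + GL) / (2(EG − F²)) = sqrt(5)/(5*Abs(u)).
At (u, v) = (5, -pi/5): H = sqrt(5)/25.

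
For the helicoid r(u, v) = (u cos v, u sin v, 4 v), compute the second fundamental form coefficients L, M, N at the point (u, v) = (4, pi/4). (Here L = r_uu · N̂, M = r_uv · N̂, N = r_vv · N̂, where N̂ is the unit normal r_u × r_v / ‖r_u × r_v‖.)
L = 0;  M = -sqrt(2)/2;  N = 0

Compute the unit normal N̂(u, v) = (4*sin(v)/sqrt(u^2 + 16), -4*cos(v)/sqrt(u^2 + 16), u/sqrt(u^2 + 16)), and the second partials r_uu, r_uv, r_vv. Take dot products:
  L(u, v) = r_uu · N̂ = 0,
  M(u, v) = r_uv · N̂ = -4/sqrt(u^2 + 16),
  N(u, v) = r_vv · N̂ = 0.
Evaluating at (u, v) = (4, pi/4):
  L = 0, M = -sqrt(2)/2, N = 0.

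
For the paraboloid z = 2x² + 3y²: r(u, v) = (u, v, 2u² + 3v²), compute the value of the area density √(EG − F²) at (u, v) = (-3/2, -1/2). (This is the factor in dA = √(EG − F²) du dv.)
√(EG − F²)|_{(-3/2, -1/2)} = sqrt(46)

E = 16*u^2 + 1, F = 24*u*v, G = 36*v^2 + 1, so EG − F² = 16*u^2 + 36*v^2 + 1. Taking the positive square root: √(EG − F²) = sqrt(16*u^2 + 36*v^2 + 1). At (u, v) = (-3/2, -1/2): sqrt(46).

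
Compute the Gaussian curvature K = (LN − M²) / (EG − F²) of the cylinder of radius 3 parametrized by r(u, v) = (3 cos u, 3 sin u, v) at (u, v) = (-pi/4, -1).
K = 0

Coefficients of the first fundamental form: E = 9, F = 0, G = 1.
Coefficients of the second fundamental form: L = -3, M = 0, N = 0.
Assemble K = (LN − M²)/(EG − F²) = 0. At (u, v) = (-pi/4, -1): K = 0.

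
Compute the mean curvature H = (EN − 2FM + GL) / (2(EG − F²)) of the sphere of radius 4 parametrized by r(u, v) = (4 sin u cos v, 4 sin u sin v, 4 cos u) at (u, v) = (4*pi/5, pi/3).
H = -1/4

With E = 16, F = 0, G = 16*sin(u)^2, L = -4*sin(u)/Abs(sin(u)), M = 0, N = -4*sin(u)^3/Abs(sin(u)), assemble
  H = (EN − 2FM + GL) / (2(EG − F²)) = -sin(u)/(4*Abs(sin(u))).
At (u, v) = (4*pi/5, pi/3): H = -1/4.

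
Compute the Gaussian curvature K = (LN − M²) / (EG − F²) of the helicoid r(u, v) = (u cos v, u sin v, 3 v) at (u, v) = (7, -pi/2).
K = -9/3364

Coefficients of the first fundamental form: E = 1, F = 0, G = u^2 + 9.
Coefficients of the second fundamental form: L = 0, M = -3/sqrt(u^2 + 9), N = 0.
Assemble K = (LN − M²)/(EG − F²) = -9/(u^2 + 9)^2. At (u, v) = (7, -pi/2): K = -9/3364.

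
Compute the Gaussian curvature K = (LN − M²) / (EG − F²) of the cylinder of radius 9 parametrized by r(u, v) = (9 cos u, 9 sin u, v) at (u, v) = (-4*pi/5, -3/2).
K = 0

Coefficients of the first fundamental form: E = 81, F = 0, G = 1.
Coefficients of the second fundamental form: L = -9, M = 0, N = 0.
Assemble K = (LN − M²)/(EG − F²) = 0. At (u, v) = (-4*pi/5, -3/2): K = 0.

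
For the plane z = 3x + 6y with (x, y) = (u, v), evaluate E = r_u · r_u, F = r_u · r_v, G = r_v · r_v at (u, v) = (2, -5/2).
E = 10;  F = 18;  G = 37

Partials: r_u = (1, 0, 3), r_v = (0, 1, 6). As functions of (u, v):
  E = r_u · r_u = 10,
  F = r_u · r_v = 18,
  G = r_v · r_v = 37.
Evaluating at (u, v) = (2, -5/2): E = 10, F = 18, G = 37.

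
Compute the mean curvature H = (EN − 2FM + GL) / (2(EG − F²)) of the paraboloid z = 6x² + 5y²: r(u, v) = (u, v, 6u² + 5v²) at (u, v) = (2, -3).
H = 8291*sqrt(1477)/2181529

With E = 144*u^2 + 1, F = 120*u*v, G = 100*v^2 + 1, L = 12/sqrt(144*u^2 + 100*v^2 + 1), M = 0, N = 10/sqrt(144*u^2 + 100*v^2 + 1), assemble
  H = (EN − 2FM + GL) / (2(EG − F²)) = (720*u^2 + 600*v^2 + 11)/(144*u^2 + 100*v^2 + 1)^(3/2).
At (u, v) = (2, -3): H = 8291*sqrt(1477)/2181529.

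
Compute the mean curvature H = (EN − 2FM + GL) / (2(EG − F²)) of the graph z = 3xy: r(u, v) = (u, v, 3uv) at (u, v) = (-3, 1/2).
H = 324*sqrt(337)/113569

With E = 9*v^2 + 1, F = 9*u*v, G = 9*u^2 + 1, L = 0, M = 3/sqrt(9*u^2 + 9*v^2 + 1), N = 0, assemble
  H = (EN − 2FM + GL) / (2(EG − F²)) = -27*u*v/(9*u^2 + 9*v^2 + 1)^(3/2).
At (u, v) = (-3, 1/2): H = 324*sqrt(337)/113569.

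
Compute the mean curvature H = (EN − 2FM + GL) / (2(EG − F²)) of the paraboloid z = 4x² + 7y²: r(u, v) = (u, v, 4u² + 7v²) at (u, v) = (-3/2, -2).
H = 4155*sqrt(929)/863041

With E = 64*u^2 + 1, F = 112*u*v, G = 196*v^2 + 1, L = 8/sqrt(64*u^2 + 196*v^2 + 1), M = 0, N = 14/sqrt(64*u^2 + 196*v^2 + 1), assemble
  H = (EN − 2FM + GL) / (2(EG − F²)) = (448*u^2 + 784*v^2 + 11)/(64*u^2 + 196*v^2 + 1)^(3/2).
At (u, v) = (-3/2, -2): H = 4155*sqrt(929)/863041.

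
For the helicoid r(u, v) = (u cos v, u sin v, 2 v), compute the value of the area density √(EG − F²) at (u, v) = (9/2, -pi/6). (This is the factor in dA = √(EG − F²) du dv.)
√(EG − F²)|_{(9/2, -pi/6)} = sqrt(97)/2

E = 1, F = 0, G = u^2 + 4, so EG − F² = u^2 + 4. Taking the positive square root: √(EG − F²) = sqrt(u^2 + 4). At (u, v) = (9/2, -pi/6): sqrt(97)/2.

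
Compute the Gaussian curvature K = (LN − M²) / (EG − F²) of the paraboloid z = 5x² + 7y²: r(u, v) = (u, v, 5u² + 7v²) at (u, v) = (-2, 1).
K = 140/356409

Coefficients of the first fundamental form: E = 100*u^2 + 1, F = 140*u*v, G = 196*v^2 + 1.
Coefficients of the second fundamental form: L = 10/sqrt(100*u^2 + 196*v^2 + 1), M = 0, N = 14/sqrt(100*u^2 + 196*v^2 + 1).
Assemble K = (LN − M²)/(EG − F²) = 140/(10000*u^4 + 39200*u^2*v^2 + 200*u^2 + 38416*v^4 + 392*v^2 + 1). At (u, v) = (-2, 1): K = 140/356409.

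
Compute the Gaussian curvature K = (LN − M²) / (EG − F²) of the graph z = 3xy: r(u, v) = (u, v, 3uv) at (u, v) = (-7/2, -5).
K = -144/1809025

Coefficients of the first fundamental form: E = 9*v^2 + 1, F = 9*u*v, G = 9*u^2 + 1.
Coefficients of the second fundamental form: L = 0, M = 3/sqrt(9*u^2 + 9*v^2 + 1), N = 0.
Assemble K = (LN − M²)/(EG − F²) = -9/(81*u^4 + 162*u^2*v^2 + 18*u^2 + 81*v^4 + 18*v^2 + 1). At (u, v) = (-7/2, -5): K = -144/1809025.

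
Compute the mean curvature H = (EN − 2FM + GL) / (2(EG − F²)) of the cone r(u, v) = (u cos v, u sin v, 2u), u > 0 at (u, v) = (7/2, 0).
H = 2*sqrt(5)/35

With E = 5, F = 0, G = u^2, L = 0, M = 0, N = 2*sqrt(5)*u^2/(5*Abs(u)), assemble
  H = (EN − 2FM + GL) / (2(EG − F²)) = sqrt(5)/(5*Abs(u)).
At (u, v) = (7/2, 0): H = 2*sqrt(5)/35.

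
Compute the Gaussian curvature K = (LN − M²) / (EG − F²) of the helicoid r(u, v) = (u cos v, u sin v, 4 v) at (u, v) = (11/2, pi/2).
K = -256/34225

Coefficients of the first fundamental form: E = 1, F = 0, G = u^2 + 16.
Coefficients of the second fundamental form: L = 0, M = -4/sqrt(u^2 + 16), N = 0.
Assemble K = (LN − M²)/(EG − F²) = -16/(u^2 + 16)^2. At (u, v) = (11/2, pi/2): K = -256/34225.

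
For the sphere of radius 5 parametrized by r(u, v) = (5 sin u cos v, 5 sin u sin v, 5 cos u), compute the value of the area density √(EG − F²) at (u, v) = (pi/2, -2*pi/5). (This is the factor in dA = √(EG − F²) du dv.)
√(EG − F²)|_{(pi/2, -2*pi/5)} = 25

E = 25, F = 0, G = 25*sin(u)^2, so EG − F² = 625*sin(u)^2. Taking the positive square root: √(EG − F²) = 25*Abs(sin(u)). At (u, v) = (pi/2, -2*pi/5): 25.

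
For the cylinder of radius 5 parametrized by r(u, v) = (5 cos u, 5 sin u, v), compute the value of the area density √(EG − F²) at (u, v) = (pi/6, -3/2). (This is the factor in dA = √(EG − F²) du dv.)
√(EG − F²)|_{(pi/6, -3/2)} = 5

E = 25, F = 0, G = 1, so EG − F² = 25. Taking the positive square root: √(EG − F²) = 5. At (u, v) = (pi/6, -3/2): 5.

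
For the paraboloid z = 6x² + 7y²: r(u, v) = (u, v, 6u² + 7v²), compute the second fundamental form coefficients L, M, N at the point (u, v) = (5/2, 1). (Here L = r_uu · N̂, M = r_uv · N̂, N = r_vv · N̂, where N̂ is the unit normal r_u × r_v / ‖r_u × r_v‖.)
L = 12*sqrt(1097)/1097;  M = 0;  N = 14*sqrt(1097)/1097

Compute the unit normal N̂(u, v) = (-12*u/sqrt(144*u^2 + 196*v^2 + 1), -14*v/sqrt(144*u^2 + 196*v^2 + 1), 1/sqrt(144*u^2 + 196*v^2 + 1)), and the second partials r_uu, r_uv, r_vv. Take dot products:
  L(u, v) = r_uu · N̂ = 12/sqrt(144*u^2 + 196*v^2 + 1),
  M(u, v) = r_uv · N̂ = 0,
  N(u, v) = r_vv · N̂ = 14/sqrt(144*u^2 + 196*v^2 + 1).
Evaluating at (u, v) = (5/2, 1):
  L = 12*sqrt(1097)/1097, M = 0, N = 14*sqrt(1097)/1097.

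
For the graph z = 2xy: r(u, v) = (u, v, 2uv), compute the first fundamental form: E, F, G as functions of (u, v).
E = 4*v^2 + 1;  F = 4*u*v;  G = 4*u^2 + 1

Compute partials: r_u = (1, 0, 2*v), r_v = (0, 1, 2*u). Then
  E = r_u · r_u = 4*v^2 + 1,
  F = r_u · r_v = 4*u*v,
  G = r_v · r_v = 4*u^2 + 1.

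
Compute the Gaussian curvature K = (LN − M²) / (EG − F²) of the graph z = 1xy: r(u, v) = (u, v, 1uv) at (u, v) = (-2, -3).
K = -1/196

Coefficients of the first fundamental form: E = v^2 + 1, F = u*v, G = u^2 + 1.
Coefficients of the second fundamental form: L = 0, M = 1/sqrt(u^2 + v^2 + 1), N = 0.
Assemble K = (LN − M²)/(EG − F²) = 1/((u^2*v^2 - (u^2 + 1)*(v^2 + 1))*(u^2 + v^2 + 1)). At (u, v) = (-2, -3): K = -1/196.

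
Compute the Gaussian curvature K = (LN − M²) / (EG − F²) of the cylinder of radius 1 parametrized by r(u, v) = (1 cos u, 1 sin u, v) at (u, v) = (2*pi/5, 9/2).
K = 0

Coefficients of the first fundamental form: E = 1, F = 0, G = 1.
Coefficients of the second fundamental form: L = -1, M = 0, N = 0.
Assemble K = (LN − M²)/(EG − F²) = 0. At (u, v) = (2*pi/5, 9/2): K = 0.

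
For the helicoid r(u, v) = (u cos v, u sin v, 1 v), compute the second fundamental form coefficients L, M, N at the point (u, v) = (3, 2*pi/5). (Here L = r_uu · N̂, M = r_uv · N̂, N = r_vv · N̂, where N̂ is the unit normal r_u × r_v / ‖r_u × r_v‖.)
L = 0;  M = -sqrt(10)/10;  N = 0

Compute the unit normal N̂(u, v) = (sin(v)/sqrt(u^2 + 1), -cos(v)/sqrt(u^2 + 1), u/sqrt(u^2 + 1)), and the second partials r_uu, r_uv, r_vv. Take dot products:
  L(u, v) = r_uu · N̂ = 0,
  M(u, v) = r_uv · N̂ = -1/sqrt(u^2 + 1),
  N(u, v) = r_vv · N̂ = 0.
Evaluating at (u, v) = (3, 2*pi/5):
  L = 0, M = -sqrt(10)/10, N = 0.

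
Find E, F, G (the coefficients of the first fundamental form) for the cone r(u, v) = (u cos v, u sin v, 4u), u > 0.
E = 17;  F = 0;  G = u^2

Compute partials: r_u = (cos(v), sin(v), 4), r_v = (-u*sin(v), u*cos(v), 0). Then
  E = r_u · r_u = 17,
  F = r_u · r_v = 0,
  G = r_v · r_v = u^2.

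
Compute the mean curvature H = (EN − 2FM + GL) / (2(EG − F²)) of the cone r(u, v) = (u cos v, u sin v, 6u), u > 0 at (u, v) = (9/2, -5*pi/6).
H = 2*sqrt(37)/111

With E = 37, F = 0, G = u^2, L = 0, M = 0, N = 6*sqrt(37)*u^2/(37*Abs(u)), assemble
  H = (EN − 2FM + GL) / (2(EG − F²)) = 3*sqrt(37)/(37*Abs(u)).
At (u, v) = (9/2, -5*pi/6): H = 2*sqrt(37)/111.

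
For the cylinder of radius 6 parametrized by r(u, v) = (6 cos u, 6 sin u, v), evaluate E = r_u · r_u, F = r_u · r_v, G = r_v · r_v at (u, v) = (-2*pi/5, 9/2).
E = 36;  F = 0;  G = 1

Partials: r_u = (-6*sin(u), 6*cos(u), 0), r_v = (0, 0, 1). As functions of (u, v):
  E = r_u · r_u = 36,
  F = r_u · r_v = 0,
  G = r_v · r_v = 1.
Evaluating at (u, v) = (-2*pi/5, 9/2): E = 36, F = 0, G = 1.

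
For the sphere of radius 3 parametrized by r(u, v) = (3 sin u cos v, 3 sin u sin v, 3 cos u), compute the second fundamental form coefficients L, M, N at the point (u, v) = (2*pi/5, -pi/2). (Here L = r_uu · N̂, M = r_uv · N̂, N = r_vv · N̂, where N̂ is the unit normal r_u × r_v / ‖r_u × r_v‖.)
L = -3;  M = 0;  N = -15/8 - 3*sqrt(5)/8

Compute the unit normal N̂(u, v) = (sin(u)^2*cos(v)/Abs(sin(u)), sin(u)^2*sin(v)/Abs(sin(u)), sin(2*u)/(2*Abs(sin(u)))), and the second partials r_uu, r_uv, r_vv. Take dot products:
  L(u, v) = r_uu · N̂ = -3*sin(u)/Abs(sin(u)),
  M(u, v) = r_uv · N̂ = 0,
  N(u, v) = r_vv · N̂ = -3*sin(u)^3/Abs(sin(u)).
Evaluating at (u, v) = (2*pi/5, -pi/2):
  L = -3, M = 0, N = -15/8 - 3*sqrt(5)/8.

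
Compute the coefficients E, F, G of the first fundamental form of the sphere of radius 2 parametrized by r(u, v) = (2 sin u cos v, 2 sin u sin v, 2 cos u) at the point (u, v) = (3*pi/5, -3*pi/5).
E = 4;  F = 0;  G = sqrt(5)/2 + 5/2

Partials: r_u = (2*cos(u)*cos(v), 2*sin(v)*cos(u), -2*sin(u)), r_v = (-2*sin(u)*sin(v), 2*sin(u)*cos(v), 0). As functions of (u, v):
  E = r_u · r_u = 4,
  F = r_u · r_v = 0,
  G = r_v · r_v = 4*sin(u)^2.
Evaluating at (u, v) = (3*pi/5, -3*pi/5): E = 4, F = 0, G = sqrt(5)/2 + 5/2.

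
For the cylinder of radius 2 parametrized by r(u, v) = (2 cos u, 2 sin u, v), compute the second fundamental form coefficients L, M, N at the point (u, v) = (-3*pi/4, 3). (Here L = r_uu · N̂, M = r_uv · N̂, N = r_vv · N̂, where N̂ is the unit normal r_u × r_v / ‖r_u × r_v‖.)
L = -2;  M = 0;  N = 0

Compute the unit normal N̂(u, v) = (cos(u), sin(u), 0), and the second partials r_uu, r_uv, r_vv. Take dot products:
  L(u, v) = r_uu · N̂ = -2,
  M(u, v) = r_uv · N̂ = 0,
  N(u, v) = r_vv · N̂ = 0.
Evaluating at (u, v) = (-3*pi/4, 3):
  L = -2, M = 0, N = 0.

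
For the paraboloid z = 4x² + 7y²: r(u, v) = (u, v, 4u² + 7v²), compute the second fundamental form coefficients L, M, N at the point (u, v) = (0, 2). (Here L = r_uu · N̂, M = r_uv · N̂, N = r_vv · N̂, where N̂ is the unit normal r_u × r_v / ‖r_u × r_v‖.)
L = 8*sqrt(785)/785;  M = 0;  N = 14*sqrt(785)/785

Compute the unit normal N̂(u, v) = (-8*u/sqrt(64*u^2 + 196*v^2 + 1), -14*v/sqrt(64*u^2 + 196*v^2 + 1), 1/sqrt(64*u^2 + 196*v^2 + 1)), and the second partials r_uu, r_uv, r_vv. Take dot products:
  L(u, v) = r_uu · N̂ = 8/sqrt(64*u^2 + 196*v^2 + 1),
  M(u, v) = r_uv · N̂ = 0,
  N(u, v) = r_vv · N̂ = 14/sqrt(64*u^2 + 196*v^2 + 1).
Evaluating at (u, v) = (0, 2):
  L = 8*sqrt(785)/785, M = 0, N = 14*sqrt(785)/785.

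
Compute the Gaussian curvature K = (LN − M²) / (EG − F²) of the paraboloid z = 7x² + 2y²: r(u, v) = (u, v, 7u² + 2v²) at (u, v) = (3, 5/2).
K = 56/3478225

Coefficients of the first fundamental form: E = 196*u^2 + 1, F = 56*u*v, G = 16*v^2 + 1.
Coefficients of the second fundamental form: L = 14/sqrt(196*u^2 + 16*v^2 + 1), M = 0, N = 4/sqrt(196*u^2 + 16*v^2 + 1).
Assemble K = (LN − M²)/(EG − F²) = 56/(38416*u^4 + 6272*u^2*v^2 + 392*u^2 + 256*v^4 + 32*v^2 + 1). At (u, v) = (3, 5/2): K = 56/3478225.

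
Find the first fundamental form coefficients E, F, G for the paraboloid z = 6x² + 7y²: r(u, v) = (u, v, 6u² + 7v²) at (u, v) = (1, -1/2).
E = 145;  F = -84;  G = 50

Partials: r_u = (1, 0, 12*u), r_v = (0, 1, 14*v). As functions of (u, v):
  E = r_u · r_u = 144*u^2 + 1,
  F = r_u · r_v = 168*u*v,
  G = r_v · r_v = 196*v^2 + 1.
Evaluating at (u, v) = (1, -1/2): E = 145, F = -84, G = 50.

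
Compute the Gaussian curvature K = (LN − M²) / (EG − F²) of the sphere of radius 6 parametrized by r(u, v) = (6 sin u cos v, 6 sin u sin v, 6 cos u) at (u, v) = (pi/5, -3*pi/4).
K = 1/36

Coefficients of the first fundamental form: E = 36, F = 0, G = 36*sin(u)^2.
Coefficients of the second fundamental form: L = -6*sin(u)/Abs(sin(u)), M = 0, N = -6*sin(u)^3/Abs(sin(u)).
Assemble K = (LN − M²)/(EG − F²) = 1/36. At (u, v) = (pi/5, -3*pi/4): K = 1/36.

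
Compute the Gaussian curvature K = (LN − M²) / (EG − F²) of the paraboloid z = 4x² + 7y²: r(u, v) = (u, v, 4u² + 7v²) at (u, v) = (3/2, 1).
K = 112/116281

Coefficients of the first fundamental form: E = 64*u^2 + 1, F = 112*u*v, G = 196*v^2 + 1.
Coefficients of the second fundamental form: L = 8/sqrt(64*u^2 + 196*v^2 + 1), M = 0, N = 14/sqrt(64*u^2 + 196*v^2 + 1).
Assemble K = (LN − M²)/(EG − F²) = 112/(4096*u^4 + 25088*u^2*v^2 + 128*u^2 + 38416*v^4 + 392*v^2 + 1). At (u, v) = (3/2, 1): K = 112/116281.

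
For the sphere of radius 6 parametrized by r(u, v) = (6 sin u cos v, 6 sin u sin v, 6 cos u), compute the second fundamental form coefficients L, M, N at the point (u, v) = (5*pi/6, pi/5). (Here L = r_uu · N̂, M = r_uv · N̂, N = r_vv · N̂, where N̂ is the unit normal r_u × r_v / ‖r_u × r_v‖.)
L = -6;  M = 0;  N = -3/2

Compute the unit normal N̂(u, v) = (sin(u)^2*cos(v)/Abs(sin(u)), sin(u)^2*sin(v)/Abs(sin(u)), sin(2*u)/(2*Abs(sin(u)))), and the second partials r_uu, r_uv, r_vv. Take dot products:
  L(u, v) = r_uu · N̂ = -6*sin(u)/Abs(sin(u)),
  M(u, v) = r_uv · N̂ = 0,
  N(u, v) = r_vv · N̂ = -6*sin(u)^3/Abs(sin(u)).
Evaluating at (u, v) = (5*pi/6, pi/5):
  L = -6, M = 0, N = -3/2.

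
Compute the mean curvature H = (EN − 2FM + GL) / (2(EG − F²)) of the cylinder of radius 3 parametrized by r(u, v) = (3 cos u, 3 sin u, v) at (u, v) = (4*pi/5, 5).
H = -1/6

With E = 9, F = 0, G = 1, L = -3, M = 0, N = 0, assemble
  H = (EN − 2FM + GL) / (2(EG − F²)) = -1/6.
At (u, v) = (4*pi/5, 5): H = -1/6.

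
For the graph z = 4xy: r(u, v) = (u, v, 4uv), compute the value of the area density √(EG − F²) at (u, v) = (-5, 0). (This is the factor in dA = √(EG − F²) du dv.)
√(EG − F²)|_{(-5, 0)} = sqrt(401)

E = 16*v^2 + 1, F = 16*u*v, G = 16*u^2 + 1, so EG − F² = 16*u^2 + 16*v^2 + 1. Taking the positive square root: √(EG − F²) = sqrt(16*u^2 + 16*v^2 + 1). At (u, v) = (-5, 0): sqrt(401).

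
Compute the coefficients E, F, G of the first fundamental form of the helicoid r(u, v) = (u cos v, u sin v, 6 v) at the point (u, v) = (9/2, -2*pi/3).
E = 1;  F = 0;  G = 225/4

Partials: r_u = (cos(v), sin(v), 0), r_v = (-u*sin(v), u*cos(v), 6). As functions of (u, v):
  E = r_u · r_u = 1,
  F = r_u · r_v = 0,
  G = r_v · r_v = u^2 + 36.
Evaluating at (u, v) = (9/2, -2*pi/3): E = 1, F = 0, G = 225/4.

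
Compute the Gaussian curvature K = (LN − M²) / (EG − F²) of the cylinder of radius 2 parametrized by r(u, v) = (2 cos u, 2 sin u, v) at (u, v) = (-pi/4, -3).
K = 0

Coefficients of the first fundamental form: E = 4, F = 0, G = 1.
Coefficients of the second fundamental form: L = -2, M = 0, N = 0.
Assemble K = (LN − M²)/(EG − F²) = 0. At (u, v) = (-pi/4, -3): K = 0.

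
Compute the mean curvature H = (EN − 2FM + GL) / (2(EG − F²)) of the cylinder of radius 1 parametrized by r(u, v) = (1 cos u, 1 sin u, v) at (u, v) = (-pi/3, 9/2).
H = -1/2

With E = 1, F = 0, G = 1, L = -1, M = 0, N = 0, assemble
  H = (EN − 2FM + GL) / (2(EG − F²)) = -1/2.
At (u, v) = (-pi/3, 9/2): H = -1/2.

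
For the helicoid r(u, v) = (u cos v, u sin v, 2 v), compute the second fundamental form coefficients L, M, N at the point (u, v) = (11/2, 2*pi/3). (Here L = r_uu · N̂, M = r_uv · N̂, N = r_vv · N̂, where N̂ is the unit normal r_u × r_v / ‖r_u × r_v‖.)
L = 0;  M = -4*sqrt(137)/137;  N = 0

Compute the unit normal N̂(u, v) = (2*sin(v)/sqrt(u^2 + 4), -2*cos(v)/sqrt(u^2 + 4), u/sqrt(u^2 + 4)), and the second partials r_uu, r_uv, r_vv. Take dot products:
  L(u, v) = r_uu · N̂ = 0,
  M(u, v) = r_uv · N̂ = -2/sqrt(u^2 + 4),
  N(u, v) = r_vv · N̂ = 0.
Evaluating at (u, v) = (11/2, 2*pi/3):
  L = 0, M = -4*sqrt(137)/137, N = 0.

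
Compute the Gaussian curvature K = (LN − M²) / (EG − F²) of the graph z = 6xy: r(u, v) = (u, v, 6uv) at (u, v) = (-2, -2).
K = -36/83521

Coefficients of the first fundamental form: E = 36*v^2 + 1, F = 36*u*v, G = 36*u^2 + 1.
Coefficients of the second fundamental form: L = 0, M = 6/sqrt(36*u^2 + 36*v^2 + 1), N = 0.
Assemble K = (LN − M²)/(EG − F²) = -36/(1296*u^4 + 2592*u^2*v^2 + 72*u^2 + 1296*v^4 + 72*v^2 + 1). At (u, v) = (-2, -2): K = -36/83521.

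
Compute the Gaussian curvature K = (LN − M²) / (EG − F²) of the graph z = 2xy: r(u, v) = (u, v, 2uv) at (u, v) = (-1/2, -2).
K = -1/81

Coefficients of the first fundamental form: E = 4*v^2 + 1, F = 4*u*v, G = 4*u^2 + 1.
Coefficients of the second fundamental form: L = 0, M = 2/sqrt(4*u^2 + 4*v^2 + 1), N = 0.
Assemble K = (LN − M²)/(EG − F²) = -4/(16*u^4 + 32*u^2*v^2 + 8*u^2 + 16*v^4 + 8*v^2 + 1). At (u, v) = (-1/2, -2): K = -1/81.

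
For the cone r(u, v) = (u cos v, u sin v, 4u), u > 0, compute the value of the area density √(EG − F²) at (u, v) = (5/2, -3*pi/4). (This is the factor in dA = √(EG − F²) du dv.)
√(EG − F²)|_{(5/2, -3*pi/4)} = 5*sqrt(17)/2

E = 17, F = 0, G = u^2, so EG − F² = 17*u^2. Taking the positive square root: √(EG − F²) = sqrt(17)*Abs(u). At (u, v) = (5/2, -3*pi/4): 5*sqrt(17)/2.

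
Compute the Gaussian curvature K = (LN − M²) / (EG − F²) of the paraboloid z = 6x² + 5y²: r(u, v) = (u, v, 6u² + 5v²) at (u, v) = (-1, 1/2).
K = 6/1445

Coefficients of the first fundamental form: E = 144*u^2 + 1, F = 120*u*v, G = 100*v^2 + 1.
Coefficients of the second fundamental form: L = 12/sqrt(144*u^2 + 100*v^2 + 1), M = 0, N = 10/sqrt(144*u^2 + 100*v^2 + 1).
Assemble K = (LN − M²)/(EG − F²) = 120/(20736*u^4 + 28800*u^2*v^2 + 288*u^2 + 10000*v^4 + 200*v^2 + 1). At (u, v) = (-1, 1/2): K = 6/1445.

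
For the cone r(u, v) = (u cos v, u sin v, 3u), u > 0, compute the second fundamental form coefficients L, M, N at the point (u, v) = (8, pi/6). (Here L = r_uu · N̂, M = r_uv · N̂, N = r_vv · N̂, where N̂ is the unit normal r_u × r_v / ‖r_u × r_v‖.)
L = 0;  M = 0;  N = 12*sqrt(10)/5

Compute the unit normal N̂(u, v) = (-3*sqrt(10)*u*cos(v)/(10*Abs(u)), -3*sqrt(10)*u*sin(v)/(10*Abs(u)), sqrt(10)*u/(10*Abs(u))), and the second partials r_uu, r_uv, r_vv. Take dot products:
  L(u, v) = r_uu · N̂ = 0,
  M(u, v) = r_uv · N̂ = 0,
  N(u, v) = r_vv · N̂ = 3*sqrt(10)*u^2/(10*Abs(u)).
Evaluating at (u, v) = (8, pi/6):
  L = 0, M = 0, N = 12*sqrt(10)/5.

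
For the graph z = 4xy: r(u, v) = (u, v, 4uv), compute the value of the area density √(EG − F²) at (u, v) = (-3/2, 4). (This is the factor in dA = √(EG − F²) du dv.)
√(EG − F²)|_{(-3/2, 4)} = sqrt(293)

E = 16*v^2 + 1, F = 16*u*v, G = 16*u^2 + 1, so EG − F² = 16*u^2 + 16*v^2 + 1. Taking the positive square root: √(EG − F²) = sqrt(16*u^2 + 16*v^2 + 1). At (u, v) = (-3/2, 4): sqrt(293).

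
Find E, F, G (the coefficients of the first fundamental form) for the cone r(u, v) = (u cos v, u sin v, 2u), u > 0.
E = 5;  F = 0;  G = u^2

Compute partials: r_u = (cos(v), sin(v), 2), r_v = (-u*sin(v), u*cos(v), 0). Then
  E = r_u · r_u = 5,
  F = r_u · r_v = 0,
  G = r_v · r_v = u^2.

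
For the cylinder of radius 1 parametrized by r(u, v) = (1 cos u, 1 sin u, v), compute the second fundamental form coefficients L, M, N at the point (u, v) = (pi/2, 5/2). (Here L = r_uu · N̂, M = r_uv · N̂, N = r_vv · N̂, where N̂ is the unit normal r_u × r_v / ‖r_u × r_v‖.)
L = -1;  M = 0;  N = 0

Compute the unit normal N̂(u, v) = (cos(u), sin(u), 0), and the second partials r_uu, r_uv, r_vv. Take dot products:
  L(u, v) = r_uu · N̂ = -1,
  M(u, v) = r_uv · N̂ = 0,
  N(u, v) = r_vv · N̂ = 0.
Evaluating at (u, v) = (pi/2, 5/2):
  L = -1, M = 0, N = 0.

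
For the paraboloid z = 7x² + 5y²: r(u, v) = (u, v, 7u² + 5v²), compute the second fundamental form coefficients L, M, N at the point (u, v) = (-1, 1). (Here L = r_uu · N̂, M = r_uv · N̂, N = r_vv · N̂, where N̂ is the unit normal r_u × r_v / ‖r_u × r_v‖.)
L = 14*sqrt(33)/99;  M = 0;  N = 10*sqrt(33)/99

Compute the unit normal N̂(u, v) = (-14*u/sqrt(196*u^2 + 100*v^2 + 1), -10*v/sqrt(196*u^2 + 100*v^2 + 1), 1/sqrt(196*u^2 + 100*v^2 + 1)), and the second partials r_uu, r_uv, r_vv. Take dot products:
  L(u, v) = r_uu · N̂ = 14/sqrt(196*u^2 + 100*v^2 + 1),
  M(u, v) = r_uv · N̂ = 0,
  N(u, v) = r_vv · N̂ = 10/sqrt(196*u^2 + 100*v^2 + 1).
Evaluating at (u, v) = (-1, 1):
  L = 14*sqrt(33)/99, M = 0, N = 10*sqrt(33)/99.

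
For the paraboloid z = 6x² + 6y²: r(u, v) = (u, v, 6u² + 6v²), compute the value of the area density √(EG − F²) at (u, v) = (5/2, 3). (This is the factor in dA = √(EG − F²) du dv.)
√(EG − F²)|_{(5/2, 3)} = 13*sqrt(13)

E = 144*u^2 + 1, F = 144*u*v, G = 144*v^2 + 1, so EG − F² = 144*u^2 + 144*v^2 + 1. Taking the positive square root: √(EG − F²) = sqrt(144*u^2 + 144*v^2 + 1). At (u, v) = (5/2, 3): 13*sqrt(13).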